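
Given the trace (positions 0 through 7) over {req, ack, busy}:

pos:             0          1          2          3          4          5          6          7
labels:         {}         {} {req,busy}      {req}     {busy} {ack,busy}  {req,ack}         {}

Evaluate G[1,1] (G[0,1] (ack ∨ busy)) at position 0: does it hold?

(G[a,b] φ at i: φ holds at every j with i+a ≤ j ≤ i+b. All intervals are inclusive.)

Check G[0,1] (ack ∨ busy) at every j in [1,1]:
  j=1: fails at 1
Fails at j=1 → formula fails.

Does not hold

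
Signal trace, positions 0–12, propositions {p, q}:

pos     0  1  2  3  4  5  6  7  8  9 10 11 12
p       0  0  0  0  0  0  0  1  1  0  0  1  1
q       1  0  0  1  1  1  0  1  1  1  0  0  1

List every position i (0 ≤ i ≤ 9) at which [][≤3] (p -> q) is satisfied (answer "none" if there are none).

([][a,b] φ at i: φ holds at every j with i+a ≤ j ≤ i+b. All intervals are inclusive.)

Evaluate at each i in [0,9]:
  i=0: ✓ (all of [0,3])
  i=1: ✓ (all of [1,4])
  i=2: ✓ (all of [2,5])
  i=3: ✓ (all of [3,6])
  i=4: ✓ (all of [4,7])
  i=5: ✓ (all of [5,8])
  i=6: ✓ (all of [6,9])
  i=7: ✓ (all of [7,10])
  i=8: ✗ (fails at j=11)
  i=9: ✗ (fails at j=11)

0, 1, 2, 3, 4, 5, 6, 7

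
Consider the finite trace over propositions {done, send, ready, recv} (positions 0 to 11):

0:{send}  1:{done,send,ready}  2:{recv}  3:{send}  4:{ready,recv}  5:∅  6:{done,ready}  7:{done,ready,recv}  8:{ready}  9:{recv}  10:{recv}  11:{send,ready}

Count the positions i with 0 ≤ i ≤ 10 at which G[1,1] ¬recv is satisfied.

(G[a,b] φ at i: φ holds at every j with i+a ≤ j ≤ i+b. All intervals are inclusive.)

Evaluate at each i in [0,10]:
  i=0: ✓ (all of [1,1])
  i=1: ✗ (fails at j=2)
  i=2: ✓ (all of [3,3])
  i=3: ✗ (fails at j=4)
  i=4: ✓ (all of [5,5])
  i=5: ✓ (all of [6,6])
  i=6: ✗ (fails at j=7)
  i=7: ✓ (all of [8,8])
  i=8: ✗ (fails at j=9)
  i=9: ✗ (fails at j=10)
  i=10: ✓ (all of [11,11])
Positions where it holds: {0, 2, 4, 5, 7, 10} → 6.

6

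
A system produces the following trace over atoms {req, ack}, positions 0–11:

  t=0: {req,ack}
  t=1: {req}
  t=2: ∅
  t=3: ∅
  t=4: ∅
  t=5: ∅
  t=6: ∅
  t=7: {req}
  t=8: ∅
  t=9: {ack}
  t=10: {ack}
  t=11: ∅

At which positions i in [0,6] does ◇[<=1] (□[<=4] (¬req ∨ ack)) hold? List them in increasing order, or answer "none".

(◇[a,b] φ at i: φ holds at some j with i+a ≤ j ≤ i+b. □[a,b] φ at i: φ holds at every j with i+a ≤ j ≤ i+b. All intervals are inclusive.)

1, 2

Evaluate at each i in [0,6]:
  i=0: ✗ (none in [0,1])
  i=1: ✓ (witness j=2)
  i=2: ✓ (witness j=2)
  i=3: ✗ (none in [3,4])
  i=4: ✗ (none in [4,5])
  i=5: ✗ (none in [5,6])
  i=6: ✗ (none in [6,7])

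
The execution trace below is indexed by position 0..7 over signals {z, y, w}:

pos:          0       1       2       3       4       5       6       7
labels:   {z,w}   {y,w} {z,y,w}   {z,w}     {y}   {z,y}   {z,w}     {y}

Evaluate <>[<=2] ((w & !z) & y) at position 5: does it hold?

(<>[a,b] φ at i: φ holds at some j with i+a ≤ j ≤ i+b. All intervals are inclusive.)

Check ((w & !z) & y) at each j in [5,7]:
  j=5: false
  j=6: false
  j=7: false
No position in the window satisfies it → formula fails.

Does not hold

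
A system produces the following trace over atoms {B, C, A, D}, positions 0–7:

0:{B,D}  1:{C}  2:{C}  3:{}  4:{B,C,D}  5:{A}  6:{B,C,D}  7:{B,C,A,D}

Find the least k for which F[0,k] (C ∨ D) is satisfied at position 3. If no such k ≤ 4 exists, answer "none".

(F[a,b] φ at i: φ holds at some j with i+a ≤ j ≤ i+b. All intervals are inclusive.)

Scan j = 3,4,… for (C ∨ D):
  j=3: fails
  j=4: holds
First hit at j=4, so smallest k = 4-3 = 1.

1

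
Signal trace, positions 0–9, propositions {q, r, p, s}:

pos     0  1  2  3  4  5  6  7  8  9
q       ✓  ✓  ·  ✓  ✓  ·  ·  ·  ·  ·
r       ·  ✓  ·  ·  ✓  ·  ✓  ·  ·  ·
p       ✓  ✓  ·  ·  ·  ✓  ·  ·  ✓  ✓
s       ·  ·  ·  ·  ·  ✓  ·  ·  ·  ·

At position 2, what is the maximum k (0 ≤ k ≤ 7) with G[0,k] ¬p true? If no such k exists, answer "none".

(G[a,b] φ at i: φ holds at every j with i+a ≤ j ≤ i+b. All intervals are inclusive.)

2

¬p must hold from j=2 onward; find where it first fails.
  j=2: holds
  j=3: holds
  j=4: holds
  j=5: fails
Holds on [2,4], so largest k = 2.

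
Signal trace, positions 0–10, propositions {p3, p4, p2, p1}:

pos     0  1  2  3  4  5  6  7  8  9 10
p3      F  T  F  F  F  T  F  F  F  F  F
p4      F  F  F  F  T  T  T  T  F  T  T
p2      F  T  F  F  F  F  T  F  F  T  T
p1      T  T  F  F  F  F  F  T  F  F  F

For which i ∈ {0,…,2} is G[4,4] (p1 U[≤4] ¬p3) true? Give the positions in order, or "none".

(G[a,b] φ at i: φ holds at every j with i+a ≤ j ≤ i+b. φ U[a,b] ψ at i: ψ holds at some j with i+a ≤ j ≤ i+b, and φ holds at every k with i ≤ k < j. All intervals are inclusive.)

0, 2

Evaluate at each i in [0,2]:
  i=0: ✓ (all of [4,4])
  i=1: ✗ (fails at j=5)
  i=2: ✓ (all of [6,6])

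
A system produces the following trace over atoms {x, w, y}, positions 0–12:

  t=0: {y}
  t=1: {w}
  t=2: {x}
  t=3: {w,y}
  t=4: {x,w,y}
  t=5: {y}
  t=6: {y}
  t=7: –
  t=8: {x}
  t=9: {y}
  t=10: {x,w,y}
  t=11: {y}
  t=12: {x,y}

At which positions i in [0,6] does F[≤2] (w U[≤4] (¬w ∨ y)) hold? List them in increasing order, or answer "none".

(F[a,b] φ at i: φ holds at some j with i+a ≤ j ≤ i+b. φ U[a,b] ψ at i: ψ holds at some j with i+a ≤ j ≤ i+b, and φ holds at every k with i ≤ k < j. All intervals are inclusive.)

0, 1, 2, 3, 4, 5, 6

Evaluate at each i in [0,6]:
  i=0: ✓ (witness j=0)
  i=1: ✓ (witness j=1)
  i=2: ✓ (witness j=2)
  i=3: ✓ (witness j=3)
  i=4: ✓ (witness j=4)
  i=5: ✓ (witness j=5)
  i=6: ✓ (witness j=6)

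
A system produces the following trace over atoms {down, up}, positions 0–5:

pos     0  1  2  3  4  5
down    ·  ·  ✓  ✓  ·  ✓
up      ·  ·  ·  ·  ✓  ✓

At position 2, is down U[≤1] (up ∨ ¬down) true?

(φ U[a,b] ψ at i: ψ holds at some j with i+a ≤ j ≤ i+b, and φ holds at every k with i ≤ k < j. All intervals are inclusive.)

Does not hold

Need some j in [2,3] with (up ∨ ¬down), and down at every k in [2,j-1].
  j=2: (up ∨ ¬down) false.
  j=3: (up ∨ ¬down) false.
No j in the window works → until fails.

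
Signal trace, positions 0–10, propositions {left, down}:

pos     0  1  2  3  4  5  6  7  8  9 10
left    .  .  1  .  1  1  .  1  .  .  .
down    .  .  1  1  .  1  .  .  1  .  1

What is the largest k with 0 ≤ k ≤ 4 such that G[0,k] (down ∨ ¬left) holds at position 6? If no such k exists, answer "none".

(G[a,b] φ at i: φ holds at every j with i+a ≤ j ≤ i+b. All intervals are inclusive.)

0

(down ∨ ¬left) must hold from j=6 onward; find where it first fails.
  j=6: holds
  j=7: fails
Holds on [6,6], so largest k = 0.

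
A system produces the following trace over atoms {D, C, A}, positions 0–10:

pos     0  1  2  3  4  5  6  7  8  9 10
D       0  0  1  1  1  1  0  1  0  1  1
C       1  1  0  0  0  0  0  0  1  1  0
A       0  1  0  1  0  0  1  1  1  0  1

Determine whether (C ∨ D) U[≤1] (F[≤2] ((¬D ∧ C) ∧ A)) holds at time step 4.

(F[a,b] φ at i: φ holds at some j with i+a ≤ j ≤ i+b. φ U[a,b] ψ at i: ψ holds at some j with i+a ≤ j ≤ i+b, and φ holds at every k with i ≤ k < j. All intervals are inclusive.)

Need some j in [4,5] with F[≤2] ((¬D ∧ C) ∧ A), and (C ∨ D) at every k in [4,j-1].
  j=4: F[≤2] ((¬D ∧ C) ∧ A) — fails (none in [4,6]).
  j=5: F[≤2] ((¬D ∧ C) ∧ A) — fails (none in [5,7]).
No j in the window works → until fails.

False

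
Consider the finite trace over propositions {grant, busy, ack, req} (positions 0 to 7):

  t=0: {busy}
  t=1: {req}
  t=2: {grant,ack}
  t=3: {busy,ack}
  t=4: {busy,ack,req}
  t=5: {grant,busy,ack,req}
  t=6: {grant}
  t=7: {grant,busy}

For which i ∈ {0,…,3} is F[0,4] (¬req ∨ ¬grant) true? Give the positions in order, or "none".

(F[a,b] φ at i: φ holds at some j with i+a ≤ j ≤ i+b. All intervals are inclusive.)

0, 1, 2, 3

Evaluate at each i in [0,3]:
  i=0: ✓ (witness j=0)
  i=1: ✓ (witness j=1)
  i=2: ✓ (witness j=2)
  i=3: ✓ (witness j=3)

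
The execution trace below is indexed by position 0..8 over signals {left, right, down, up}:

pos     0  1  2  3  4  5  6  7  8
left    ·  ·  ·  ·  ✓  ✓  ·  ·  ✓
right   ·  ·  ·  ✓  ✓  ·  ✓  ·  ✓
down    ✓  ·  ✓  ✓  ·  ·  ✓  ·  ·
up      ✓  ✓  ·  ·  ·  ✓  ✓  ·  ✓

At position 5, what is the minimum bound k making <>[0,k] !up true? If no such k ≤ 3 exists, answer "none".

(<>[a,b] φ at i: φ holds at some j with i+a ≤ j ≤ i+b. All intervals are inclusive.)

2

Scan j = 5,6,… for !up:
  j=5: fails
  j=6: fails
  j=7: holds
First hit at j=7, so smallest k = 7-5 = 2.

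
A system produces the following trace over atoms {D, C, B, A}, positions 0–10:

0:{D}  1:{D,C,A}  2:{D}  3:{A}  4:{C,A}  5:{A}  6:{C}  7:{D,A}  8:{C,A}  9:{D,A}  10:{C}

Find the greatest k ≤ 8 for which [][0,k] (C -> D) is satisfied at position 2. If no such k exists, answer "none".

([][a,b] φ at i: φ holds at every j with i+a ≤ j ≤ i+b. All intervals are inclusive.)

1

(C -> D) must hold from j=2 onward; find where it first fails.
  j=2: holds
  j=3: holds
  j=4: fails
Holds on [2,3], so largest k = 1.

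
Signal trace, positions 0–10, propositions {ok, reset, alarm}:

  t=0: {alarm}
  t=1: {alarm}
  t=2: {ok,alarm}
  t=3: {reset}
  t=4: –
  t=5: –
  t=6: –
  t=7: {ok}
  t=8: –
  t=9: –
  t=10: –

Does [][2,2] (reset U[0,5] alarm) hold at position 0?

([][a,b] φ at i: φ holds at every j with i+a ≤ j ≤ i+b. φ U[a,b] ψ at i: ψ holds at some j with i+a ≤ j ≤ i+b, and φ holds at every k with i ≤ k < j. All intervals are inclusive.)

Yes

Check (reset U[0,5] alarm) at every j in [2,2]:
  j=2: holds
All positions satisfy it → formula holds.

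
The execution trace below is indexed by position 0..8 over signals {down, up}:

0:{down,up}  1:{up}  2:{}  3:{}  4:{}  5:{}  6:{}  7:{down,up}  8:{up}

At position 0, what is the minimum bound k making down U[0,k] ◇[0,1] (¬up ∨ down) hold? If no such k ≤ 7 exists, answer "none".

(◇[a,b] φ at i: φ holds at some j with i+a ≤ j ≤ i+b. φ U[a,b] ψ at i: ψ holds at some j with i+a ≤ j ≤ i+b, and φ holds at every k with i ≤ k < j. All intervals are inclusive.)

0

Need earliest j ≥ 0 with ◇[0,1] (¬up ∨ down), and down at every k in [0,j-1].
  j=0: rhs holds (empty prefix). k = 0.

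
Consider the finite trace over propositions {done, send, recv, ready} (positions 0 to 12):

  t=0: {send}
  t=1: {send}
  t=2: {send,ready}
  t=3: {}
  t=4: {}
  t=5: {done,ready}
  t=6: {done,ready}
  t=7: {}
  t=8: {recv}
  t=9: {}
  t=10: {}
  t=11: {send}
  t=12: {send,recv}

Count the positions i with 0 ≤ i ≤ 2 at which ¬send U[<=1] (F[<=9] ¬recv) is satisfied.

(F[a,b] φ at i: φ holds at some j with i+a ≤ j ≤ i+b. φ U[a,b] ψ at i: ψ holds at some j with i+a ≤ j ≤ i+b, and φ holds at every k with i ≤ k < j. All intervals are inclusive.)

3

Evaluate at each i in [0,2]:
  i=0: ✓ (rhs at j=0)
  i=1: ✓ (rhs at j=1)
  i=2: ✓ (rhs at j=2)
Positions where it holds: {0, 1, 2} → 3.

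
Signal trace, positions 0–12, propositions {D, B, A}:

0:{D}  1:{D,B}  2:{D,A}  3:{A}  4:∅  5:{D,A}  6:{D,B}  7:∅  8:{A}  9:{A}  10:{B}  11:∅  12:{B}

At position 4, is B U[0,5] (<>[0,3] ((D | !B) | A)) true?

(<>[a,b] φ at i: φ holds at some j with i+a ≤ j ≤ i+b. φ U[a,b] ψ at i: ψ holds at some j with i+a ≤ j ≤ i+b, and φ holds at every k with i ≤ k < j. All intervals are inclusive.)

Need some j in [4,9] with <>[0,3] ((D | !B) | A), and B at every k in [4,j-1].
  j=4: <>[0,3] ((D | !B) | A) holds; no prefix to check → satisfied.

True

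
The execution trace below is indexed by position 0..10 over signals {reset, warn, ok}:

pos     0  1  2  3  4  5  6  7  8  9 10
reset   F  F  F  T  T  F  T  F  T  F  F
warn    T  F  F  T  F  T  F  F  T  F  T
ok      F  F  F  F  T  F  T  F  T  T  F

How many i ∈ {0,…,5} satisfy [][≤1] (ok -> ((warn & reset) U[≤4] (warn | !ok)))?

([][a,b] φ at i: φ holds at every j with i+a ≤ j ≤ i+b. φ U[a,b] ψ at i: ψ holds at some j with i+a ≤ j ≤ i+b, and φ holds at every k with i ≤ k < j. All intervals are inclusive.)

Evaluate at each i in [0,5]:
  i=0: ✓ (all of [0,1])
  i=1: ✓ (all of [1,2])
  i=2: ✓ (all of [2,3])
  i=3: ✗ (fails at j=4)
  i=4: ✗ (fails at j=4)
  i=5: ✗ (fails at j=6)
Positions where it holds: {0, 1, 2} → 3.

3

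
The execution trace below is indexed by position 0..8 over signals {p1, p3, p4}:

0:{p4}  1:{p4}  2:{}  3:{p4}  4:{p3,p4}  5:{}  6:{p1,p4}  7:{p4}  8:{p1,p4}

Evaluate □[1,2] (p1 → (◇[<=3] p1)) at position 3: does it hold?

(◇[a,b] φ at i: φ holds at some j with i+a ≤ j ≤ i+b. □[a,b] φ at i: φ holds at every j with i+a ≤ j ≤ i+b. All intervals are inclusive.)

Check (p1 → (◇[<=3] p1)) at every j in [4,5]:
  j=4: antecedent false → ✓
  j=5: antecedent false → ✓
All positions satisfy it → formula holds.

True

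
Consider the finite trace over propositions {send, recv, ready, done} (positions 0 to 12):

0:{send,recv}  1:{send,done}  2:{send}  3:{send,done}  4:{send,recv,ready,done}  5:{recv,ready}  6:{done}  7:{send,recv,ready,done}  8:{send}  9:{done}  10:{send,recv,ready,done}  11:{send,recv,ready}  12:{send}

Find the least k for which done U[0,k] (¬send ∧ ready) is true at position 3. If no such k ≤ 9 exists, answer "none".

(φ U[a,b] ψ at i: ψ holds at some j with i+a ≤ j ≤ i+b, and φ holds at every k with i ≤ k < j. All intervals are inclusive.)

Need earliest j ≥ 3 with (¬send ∧ ready), and done at every k in [3,j-1].
  j=3: rhs fails.
  j=4: rhs fails.
  j=5: rhs holds; lhs holds on [3,4]. k = 2.

2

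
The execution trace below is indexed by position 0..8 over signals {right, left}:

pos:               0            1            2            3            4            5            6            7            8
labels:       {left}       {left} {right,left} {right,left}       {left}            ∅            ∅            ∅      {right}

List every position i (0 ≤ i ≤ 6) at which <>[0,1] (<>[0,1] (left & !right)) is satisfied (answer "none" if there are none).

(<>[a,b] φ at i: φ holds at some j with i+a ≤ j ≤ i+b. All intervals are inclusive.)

Evaluate at each i in [0,6]:
  i=0: ✓ (witness j=0)
  i=1: ✓ (witness j=1)
  i=2: ✓ (witness j=3)
  i=3: ✓ (witness j=3)
  i=4: ✓ (witness j=4)
  i=5: ✗ (none in [5,6])
  i=6: ✗ (none in [6,7])

0, 1, 2, 3, 4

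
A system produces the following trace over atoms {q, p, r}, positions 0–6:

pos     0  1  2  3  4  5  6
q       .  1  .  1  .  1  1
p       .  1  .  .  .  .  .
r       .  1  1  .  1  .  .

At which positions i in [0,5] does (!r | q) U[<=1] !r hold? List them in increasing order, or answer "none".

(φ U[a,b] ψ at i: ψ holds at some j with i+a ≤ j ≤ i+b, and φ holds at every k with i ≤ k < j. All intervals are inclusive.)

0, 3, 5

Evaluate at each i in [0,5]:
  i=0: ✓ (rhs at j=0)
  i=1: ✗ (no rhs in [1,2])
  i=2: ✗ (lhs fails at k=2 before rhs at j=3)
  i=3: ✓ (rhs at j=3)
  i=4: ✗ (lhs fails at k=4 before rhs at j=5)
  i=5: ✓ (rhs at j=5)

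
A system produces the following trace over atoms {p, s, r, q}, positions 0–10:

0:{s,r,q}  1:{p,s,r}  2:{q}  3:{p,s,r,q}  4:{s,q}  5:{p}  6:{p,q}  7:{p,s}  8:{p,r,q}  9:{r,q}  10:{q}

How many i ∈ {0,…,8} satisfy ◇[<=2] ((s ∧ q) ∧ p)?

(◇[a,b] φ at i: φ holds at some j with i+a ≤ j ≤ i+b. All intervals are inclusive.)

Evaluate at each i in [0,8]:
  i=0: ✗ (none in [0,2])
  i=1: ✓ (witness j=3)
  i=2: ✓ (witness j=3)
  i=3: ✓ (witness j=3)
  i=4: ✗ (none in [4,6])
  i=5: ✗ (none in [5,7])
  i=6: ✗ (none in [6,8])
  i=7: ✗ (none in [7,9])
  i=8: ✗ (none in [8,10])
Positions where it holds: {1, 2, 3} → 3.

3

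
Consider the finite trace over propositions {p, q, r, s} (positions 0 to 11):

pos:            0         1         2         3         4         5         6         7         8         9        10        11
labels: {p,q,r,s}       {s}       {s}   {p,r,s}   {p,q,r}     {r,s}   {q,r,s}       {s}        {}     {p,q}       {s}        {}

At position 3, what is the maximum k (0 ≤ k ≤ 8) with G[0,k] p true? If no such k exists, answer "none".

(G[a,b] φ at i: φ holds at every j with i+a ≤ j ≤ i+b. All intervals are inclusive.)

p must hold from j=3 onward; find where it first fails.
  j=3: holds
  j=4: holds
  j=5: fails
Holds on [3,4], so largest k = 1.

1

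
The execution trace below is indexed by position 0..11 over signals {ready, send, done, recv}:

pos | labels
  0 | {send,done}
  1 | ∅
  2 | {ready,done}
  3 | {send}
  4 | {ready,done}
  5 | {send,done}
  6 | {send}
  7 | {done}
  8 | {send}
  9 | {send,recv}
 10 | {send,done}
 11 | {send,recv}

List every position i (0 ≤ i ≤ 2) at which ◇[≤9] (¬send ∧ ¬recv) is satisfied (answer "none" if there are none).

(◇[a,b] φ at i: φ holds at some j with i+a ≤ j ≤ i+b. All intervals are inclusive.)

Evaluate at each i in [0,2]:
  i=0: ✓ (witness j=1)
  i=1: ✓ (witness j=1)
  i=2: ✓ (witness j=2)

0, 1, 2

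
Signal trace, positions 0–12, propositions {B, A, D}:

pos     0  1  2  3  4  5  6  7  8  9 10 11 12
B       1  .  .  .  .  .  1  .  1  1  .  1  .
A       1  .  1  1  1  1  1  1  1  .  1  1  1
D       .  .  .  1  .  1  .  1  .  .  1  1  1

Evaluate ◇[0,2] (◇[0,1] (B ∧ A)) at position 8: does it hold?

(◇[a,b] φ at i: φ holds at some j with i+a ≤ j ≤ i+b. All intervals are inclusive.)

Check ◇[0,1] (B ∧ A) at each j in [8,10]:
  j=8: holds (witness at 8)
  j=9: fails (none in [9,10])
  j=10: holds (witness at 11)
Found at j=8 → formula holds.

True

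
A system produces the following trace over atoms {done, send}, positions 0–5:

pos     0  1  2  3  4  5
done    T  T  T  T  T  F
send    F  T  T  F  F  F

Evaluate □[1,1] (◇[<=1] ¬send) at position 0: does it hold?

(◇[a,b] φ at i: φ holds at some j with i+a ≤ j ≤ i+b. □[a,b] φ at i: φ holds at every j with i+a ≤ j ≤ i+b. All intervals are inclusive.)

False

Check ◇[<=1] ¬send at every j in [1,1]:
  j=1: fails (none in [1,2])
Fails at j=1 → formula fails.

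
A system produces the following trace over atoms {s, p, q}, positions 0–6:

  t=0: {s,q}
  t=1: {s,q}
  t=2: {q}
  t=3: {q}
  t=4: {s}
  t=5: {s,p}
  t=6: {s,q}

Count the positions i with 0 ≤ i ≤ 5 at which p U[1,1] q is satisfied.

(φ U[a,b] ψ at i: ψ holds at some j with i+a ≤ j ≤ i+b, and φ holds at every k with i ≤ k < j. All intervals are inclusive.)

1

Evaluate at each i in [0,5]:
  i=0: ✗ (lhs fails at k=0 before rhs at j=1)
  i=1: ✗ (lhs fails at k=1 before rhs at j=2)
  i=2: ✗ (lhs fails at k=2 before rhs at j=3)
  i=3: ✗ (no rhs in [4,4])
  i=4: ✗ (no rhs in [5,5])
  i=5: ✓ (rhs at j=6; lhs holds on [5,5])
Positions where it holds: {5} → 1.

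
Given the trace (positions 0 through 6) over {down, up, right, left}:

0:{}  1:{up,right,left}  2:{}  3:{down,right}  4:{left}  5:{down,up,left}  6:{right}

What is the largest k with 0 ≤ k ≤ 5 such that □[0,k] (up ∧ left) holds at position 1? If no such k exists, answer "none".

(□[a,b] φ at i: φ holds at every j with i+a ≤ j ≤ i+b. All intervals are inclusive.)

0

(up ∧ left) must hold from j=1 onward; find where it first fails.
  j=1: holds
  j=2: fails
Holds on [1,1], so largest k = 0.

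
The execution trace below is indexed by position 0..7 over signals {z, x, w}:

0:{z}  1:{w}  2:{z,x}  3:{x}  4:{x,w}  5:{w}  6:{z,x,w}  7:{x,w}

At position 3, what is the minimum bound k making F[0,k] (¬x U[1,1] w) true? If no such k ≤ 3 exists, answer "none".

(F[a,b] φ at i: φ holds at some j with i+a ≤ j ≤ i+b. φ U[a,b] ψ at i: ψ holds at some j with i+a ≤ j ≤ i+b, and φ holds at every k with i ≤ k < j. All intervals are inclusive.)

2

Scan j = 3,4,… for (¬x U[1,1] w):
  j=3: fails
  j=4: fails
  j=5: holds
First hit at j=5, so smallest k = 5-3 = 2.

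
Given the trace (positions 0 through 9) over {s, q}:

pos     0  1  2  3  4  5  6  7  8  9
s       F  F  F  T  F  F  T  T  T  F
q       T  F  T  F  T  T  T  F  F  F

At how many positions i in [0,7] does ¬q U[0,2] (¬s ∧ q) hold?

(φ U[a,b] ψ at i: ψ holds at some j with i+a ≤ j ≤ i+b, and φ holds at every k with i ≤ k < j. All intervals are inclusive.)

Evaluate at each i in [0,7]:
  i=0: ✓ (rhs at j=0)
  i=1: ✓ (rhs at j=2; lhs holds on [1,1])
  i=2: ✓ (rhs at j=2)
  i=3: ✓ (rhs at j=4; lhs holds on [3,3])
  i=4: ✓ (rhs at j=4)
  i=5: ✓ (rhs at j=5)
  i=6: ✗ (no rhs in [6,8])
  i=7: ✗ (no rhs in [7,9])
Positions where it holds: {0, 1, 2, 3, 4, 5} → 6.

6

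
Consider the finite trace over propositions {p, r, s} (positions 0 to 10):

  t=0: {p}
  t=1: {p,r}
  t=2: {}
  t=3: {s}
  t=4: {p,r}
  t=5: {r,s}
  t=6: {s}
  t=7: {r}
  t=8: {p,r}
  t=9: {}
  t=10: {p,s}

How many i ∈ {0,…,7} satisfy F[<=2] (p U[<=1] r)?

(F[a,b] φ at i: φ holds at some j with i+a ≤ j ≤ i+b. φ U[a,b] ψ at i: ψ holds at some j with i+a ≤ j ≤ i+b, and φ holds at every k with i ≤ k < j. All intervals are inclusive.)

Evaluate at each i in [0,7]:
  i=0: ✓ (witness j=0)
  i=1: ✓ (witness j=1)
  i=2: ✓ (witness j=4)
  i=3: ✓ (witness j=4)
  i=4: ✓ (witness j=4)
  i=5: ✓ (witness j=5)
  i=6: ✓ (witness j=7)
  i=7: ✓ (witness j=7)
Positions where it holds: {0, 1, 2, 3, 4, 5, 6, 7} → 8.

8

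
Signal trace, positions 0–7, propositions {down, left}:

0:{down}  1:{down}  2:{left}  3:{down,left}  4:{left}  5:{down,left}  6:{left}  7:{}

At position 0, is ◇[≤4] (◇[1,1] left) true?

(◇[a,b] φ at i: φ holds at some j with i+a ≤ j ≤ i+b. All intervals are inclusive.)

Yes

Check ◇[1,1] left at each j in [0,4]:
  j=0: fails (none in [1,1])
  j=1: holds (witness at 2)
  j=2: holds (witness at 3)
  j=3: holds (witness at 4)
  j=4: holds (witness at 5)
Found at j=1 → formula holds.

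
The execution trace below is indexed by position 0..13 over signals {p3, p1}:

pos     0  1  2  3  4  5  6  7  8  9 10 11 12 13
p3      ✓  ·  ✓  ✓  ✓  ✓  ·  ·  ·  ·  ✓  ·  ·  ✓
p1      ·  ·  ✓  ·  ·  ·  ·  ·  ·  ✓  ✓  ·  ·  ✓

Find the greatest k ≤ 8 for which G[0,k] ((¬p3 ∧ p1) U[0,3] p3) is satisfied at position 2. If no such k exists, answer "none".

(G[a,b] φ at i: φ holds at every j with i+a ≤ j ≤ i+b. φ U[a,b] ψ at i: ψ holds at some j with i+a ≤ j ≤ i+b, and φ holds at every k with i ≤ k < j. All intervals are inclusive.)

((¬p3 ∧ p1) U[0,3] p3) must hold from j=2 onward; find where it first fails.
  j=2: holds
  j=3: holds
  j=4: holds
  j=5: holds
  j=6: fails
Holds on [2,5], so largest k = 3.

3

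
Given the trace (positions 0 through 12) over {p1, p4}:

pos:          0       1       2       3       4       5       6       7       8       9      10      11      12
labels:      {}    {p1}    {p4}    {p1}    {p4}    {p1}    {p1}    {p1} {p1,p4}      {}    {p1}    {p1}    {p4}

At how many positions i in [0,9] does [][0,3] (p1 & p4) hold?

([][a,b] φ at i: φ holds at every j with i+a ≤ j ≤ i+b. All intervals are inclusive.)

Evaluate at each i in [0,9]:
  i=0: ✗ (fails at j=0)
  i=1: ✗ (fails at j=1)
  i=2: ✗ (fails at j=2)
  i=3: ✗ (fails at j=3)
  i=4: ✗ (fails at j=4)
  i=5: ✗ (fails at j=5)
  i=6: ✗ (fails at j=6)
  i=7: ✗ (fails at j=7)
  i=8: ✗ (fails at j=9)
  i=9: ✗ (fails at j=9)
Positions where it holds: {} → 0.

0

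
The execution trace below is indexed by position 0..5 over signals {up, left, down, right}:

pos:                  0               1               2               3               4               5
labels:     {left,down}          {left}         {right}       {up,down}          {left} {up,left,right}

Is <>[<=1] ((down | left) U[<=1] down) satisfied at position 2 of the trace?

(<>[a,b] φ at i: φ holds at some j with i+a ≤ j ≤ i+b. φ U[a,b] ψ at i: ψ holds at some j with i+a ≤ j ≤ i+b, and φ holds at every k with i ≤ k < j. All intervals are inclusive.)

True

Check ((down | left) U[<=1] down) at each j in [2,3]:
  j=2: fails
  j=3: holds
Found at j=3 → formula holds.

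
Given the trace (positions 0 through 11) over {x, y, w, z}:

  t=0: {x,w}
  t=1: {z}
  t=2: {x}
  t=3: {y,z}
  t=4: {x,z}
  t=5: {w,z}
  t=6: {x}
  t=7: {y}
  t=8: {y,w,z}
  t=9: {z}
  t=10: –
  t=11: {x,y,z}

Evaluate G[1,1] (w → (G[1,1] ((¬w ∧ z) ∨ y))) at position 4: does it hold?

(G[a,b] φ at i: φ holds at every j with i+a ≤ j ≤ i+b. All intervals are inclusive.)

Check (w → (G[1,1] ((¬w ∧ z) ∨ y))) at every j in [5,5]:
  j=5: antecedent true; consequent fails at 6 → ✗
Fails at j=5 → formula fails.

Does not hold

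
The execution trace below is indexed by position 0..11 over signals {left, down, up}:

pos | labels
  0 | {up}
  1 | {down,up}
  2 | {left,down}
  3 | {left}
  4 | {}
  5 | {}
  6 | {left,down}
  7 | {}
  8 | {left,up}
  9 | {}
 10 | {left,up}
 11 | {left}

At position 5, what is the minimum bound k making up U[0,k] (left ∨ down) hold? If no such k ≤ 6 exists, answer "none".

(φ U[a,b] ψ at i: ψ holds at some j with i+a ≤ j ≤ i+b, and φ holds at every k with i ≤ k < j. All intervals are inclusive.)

Need earliest j ≥ 5 with (left ∨ down), and up at every k in [5,j-1].
  j=5: rhs fails.
  j=6: rhs holds but lhs fails at k=5.
  j=7: rhs fails.
  j=8: rhs holds but lhs fails at k=5.
  j=9: rhs fails.
  j=10: rhs holds but lhs fails at k=5.
  j=11: rhs holds but lhs fails at k=5.
No witness within the range → none.

none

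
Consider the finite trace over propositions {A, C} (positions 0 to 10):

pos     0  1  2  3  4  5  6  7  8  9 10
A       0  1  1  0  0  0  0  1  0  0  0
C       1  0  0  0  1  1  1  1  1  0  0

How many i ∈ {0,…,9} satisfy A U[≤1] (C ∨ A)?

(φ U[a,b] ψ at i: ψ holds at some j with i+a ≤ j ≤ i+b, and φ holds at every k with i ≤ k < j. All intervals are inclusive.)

8

Evaluate at each i in [0,9]:
  i=0: ✓ (rhs at j=0)
  i=1: ✓ (rhs at j=1)
  i=2: ✓ (rhs at j=2)
  i=3: ✗ (lhs fails at k=3 before rhs at j=4)
  i=4: ✓ (rhs at j=4)
  i=5: ✓ (rhs at j=5)
  i=6: ✓ (rhs at j=6)
  i=7: ✓ (rhs at j=7)
  i=8: ✓ (rhs at j=8)
  i=9: ✗ (no rhs in [9,10])
Positions where it holds: {0, 1, 2, 4, 5, 6, 7, 8} → 8.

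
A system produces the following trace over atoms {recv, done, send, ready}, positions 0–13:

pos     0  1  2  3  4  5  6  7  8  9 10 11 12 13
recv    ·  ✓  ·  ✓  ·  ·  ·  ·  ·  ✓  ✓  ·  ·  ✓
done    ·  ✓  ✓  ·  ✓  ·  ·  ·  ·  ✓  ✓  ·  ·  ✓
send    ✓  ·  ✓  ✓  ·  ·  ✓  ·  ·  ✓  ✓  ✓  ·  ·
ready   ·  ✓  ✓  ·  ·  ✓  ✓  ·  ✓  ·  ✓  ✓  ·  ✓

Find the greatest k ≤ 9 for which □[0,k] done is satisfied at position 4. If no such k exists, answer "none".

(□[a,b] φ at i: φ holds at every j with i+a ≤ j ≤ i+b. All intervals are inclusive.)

0

done must hold from j=4 onward; find where it first fails.
  j=4: holds
  j=5: fails
Holds on [4,4], so largest k = 0.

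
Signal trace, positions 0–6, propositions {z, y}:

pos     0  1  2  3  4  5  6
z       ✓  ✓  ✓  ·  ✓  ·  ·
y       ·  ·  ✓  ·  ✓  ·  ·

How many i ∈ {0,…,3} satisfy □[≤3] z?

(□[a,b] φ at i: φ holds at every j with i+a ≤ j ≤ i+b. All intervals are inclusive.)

0

Evaluate at each i in [0,3]:
  i=0: ✗ (fails at j=3)
  i=1: ✗ (fails at j=3)
  i=2: ✗ (fails at j=3)
  i=3: ✗ (fails at j=3)
Positions where it holds: {} → 0.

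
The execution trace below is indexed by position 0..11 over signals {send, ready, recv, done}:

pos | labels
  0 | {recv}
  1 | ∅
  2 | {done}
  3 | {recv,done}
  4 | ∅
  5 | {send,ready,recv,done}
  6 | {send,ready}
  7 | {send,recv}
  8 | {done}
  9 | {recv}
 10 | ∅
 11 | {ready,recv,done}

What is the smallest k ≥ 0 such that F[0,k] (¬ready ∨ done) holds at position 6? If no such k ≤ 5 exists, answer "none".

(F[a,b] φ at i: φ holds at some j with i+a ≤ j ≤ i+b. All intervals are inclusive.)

Scan j = 6,7,… for (¬ready ∨ done):
  j=6: fails
  j=7: holds
First hit at j=7, so smallest k = 7-6 = 1.

1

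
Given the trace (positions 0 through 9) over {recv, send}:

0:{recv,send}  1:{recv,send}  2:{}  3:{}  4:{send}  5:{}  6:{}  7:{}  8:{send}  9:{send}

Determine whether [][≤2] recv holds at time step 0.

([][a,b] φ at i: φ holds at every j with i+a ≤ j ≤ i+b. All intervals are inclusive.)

No

Check recv at every j in [0,2]:
  j=0: true
  j=1: true
  j=2: false
Fails at j=2 → formula fails.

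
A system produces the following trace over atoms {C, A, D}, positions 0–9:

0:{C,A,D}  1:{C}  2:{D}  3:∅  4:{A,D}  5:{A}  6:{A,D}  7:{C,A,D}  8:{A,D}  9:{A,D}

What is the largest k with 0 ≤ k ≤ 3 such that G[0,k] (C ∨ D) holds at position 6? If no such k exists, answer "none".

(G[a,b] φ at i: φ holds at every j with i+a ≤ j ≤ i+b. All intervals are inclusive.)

(C ∨ D) must hold from j=6 onward; find where it first fails.
  j=6: holds
  j=7: holds
  j=8: holds
  j=9: holds
Holds through j=9; largest k = 3.

3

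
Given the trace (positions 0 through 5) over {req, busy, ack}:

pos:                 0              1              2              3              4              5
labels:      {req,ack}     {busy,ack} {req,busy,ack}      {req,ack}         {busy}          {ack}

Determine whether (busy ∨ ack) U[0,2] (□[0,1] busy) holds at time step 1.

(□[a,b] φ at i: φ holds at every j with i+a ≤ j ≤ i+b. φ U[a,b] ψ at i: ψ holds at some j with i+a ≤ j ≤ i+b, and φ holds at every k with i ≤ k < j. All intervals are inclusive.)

True

Need some j in [1,3] with □[0,1] busy, and (busy ∨ ack) at every k in [1,j-1].
  j=1: □[0,1] busy holds; no prefix to check → satisfied.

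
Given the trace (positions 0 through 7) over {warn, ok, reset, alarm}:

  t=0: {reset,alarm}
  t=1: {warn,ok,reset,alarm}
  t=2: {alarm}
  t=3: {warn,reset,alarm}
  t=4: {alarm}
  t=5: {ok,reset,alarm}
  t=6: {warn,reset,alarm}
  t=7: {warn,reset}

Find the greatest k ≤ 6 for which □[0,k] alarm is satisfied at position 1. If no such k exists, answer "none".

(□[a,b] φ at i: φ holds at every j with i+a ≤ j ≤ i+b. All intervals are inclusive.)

alarm must hold from j=1 onward; find where it first fails.
  j=1: holds
  j=2: holds
  j=3: holds
  j=4: holds
  j=5: holds
  j=6: holds
  j=7: fails
Holds on [1,6], so largest k = 5.

5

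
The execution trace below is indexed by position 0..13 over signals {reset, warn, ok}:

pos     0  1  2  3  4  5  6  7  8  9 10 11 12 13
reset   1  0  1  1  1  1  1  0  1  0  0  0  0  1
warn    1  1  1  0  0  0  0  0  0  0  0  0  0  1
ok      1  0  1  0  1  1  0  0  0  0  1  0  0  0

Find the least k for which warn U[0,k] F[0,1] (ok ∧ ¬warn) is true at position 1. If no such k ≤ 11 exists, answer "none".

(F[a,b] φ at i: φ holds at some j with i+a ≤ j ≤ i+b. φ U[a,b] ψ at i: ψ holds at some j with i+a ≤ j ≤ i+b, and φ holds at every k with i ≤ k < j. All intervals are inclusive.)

2

Need earliest j ≥ 1 with F[0,1] (ok ∧ ¬warn), and warn at every k in [1,j-1].
  j=1: rhs fails.
  j=2: rhs fails.
  j=3: rhs holds; lhs holds on [1,2]. k = 2.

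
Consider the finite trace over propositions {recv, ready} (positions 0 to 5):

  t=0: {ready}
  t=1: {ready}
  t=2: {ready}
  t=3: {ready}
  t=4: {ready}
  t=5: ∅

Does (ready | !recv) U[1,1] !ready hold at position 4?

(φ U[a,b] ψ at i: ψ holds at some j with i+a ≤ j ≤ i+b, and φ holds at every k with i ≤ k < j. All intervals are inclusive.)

Holds

Need some j in [5,5] with !ready, and (ready | !recv) at every k in [4,j-1].
  j=5: !ready holds; (ready | !recv) holds at every k in [4,4] → satisfied.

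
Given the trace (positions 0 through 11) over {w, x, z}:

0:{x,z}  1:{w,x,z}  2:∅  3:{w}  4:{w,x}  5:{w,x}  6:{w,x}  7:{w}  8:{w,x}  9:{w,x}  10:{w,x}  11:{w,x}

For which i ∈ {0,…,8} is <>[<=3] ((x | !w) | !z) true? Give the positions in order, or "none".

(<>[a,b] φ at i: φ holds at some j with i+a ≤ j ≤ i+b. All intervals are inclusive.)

Evaluate at each i in [0,8]:
  i=0: ✓ (witness j=0)
  i=1: ✓ (witness j=1)
  i=2: ✓ (witness j=2)
  i=3: ✓ (witness j=3)
  i=4: ✓ (witness j=4)
  i=5: ✓ (witness j=5)
  i=6: ✓ (witness j=6)
  i=7: ✓ (witness j=7)
  i=8: ✓ (witness j=8)

0, 1, 2, 3, 4, 5, 6, 7, 8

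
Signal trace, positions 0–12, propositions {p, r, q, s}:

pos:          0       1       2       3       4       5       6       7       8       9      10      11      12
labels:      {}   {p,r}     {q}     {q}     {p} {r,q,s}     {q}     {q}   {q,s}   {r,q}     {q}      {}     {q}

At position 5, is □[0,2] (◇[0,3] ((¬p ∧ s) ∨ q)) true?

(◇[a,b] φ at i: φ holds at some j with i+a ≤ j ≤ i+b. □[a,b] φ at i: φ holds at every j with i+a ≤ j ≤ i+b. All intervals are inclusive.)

Yes

Check ◇[0,3] ((¬p ∧ s) ∨ q) at every j in [5,7]:
  j=5: holds (witness at 5)
  j=6: holds (witness at 6)
  j=7: holds (witness at 7)
All positions satisfy it → formula holds.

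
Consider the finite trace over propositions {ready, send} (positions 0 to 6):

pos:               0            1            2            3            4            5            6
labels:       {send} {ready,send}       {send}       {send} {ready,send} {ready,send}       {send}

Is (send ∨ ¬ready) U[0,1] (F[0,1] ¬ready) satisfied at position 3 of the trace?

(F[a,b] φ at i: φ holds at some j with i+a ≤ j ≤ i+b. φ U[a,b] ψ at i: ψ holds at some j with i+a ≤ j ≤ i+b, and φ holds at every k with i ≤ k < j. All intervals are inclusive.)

Holds

Need some j in [3,4] with F[0,1] ¬ready, and (send ∨ ¬ready) at every k in [3,j-1].
  j=3: F[0,1] ¬ready holds; no prefix to check → satisfied.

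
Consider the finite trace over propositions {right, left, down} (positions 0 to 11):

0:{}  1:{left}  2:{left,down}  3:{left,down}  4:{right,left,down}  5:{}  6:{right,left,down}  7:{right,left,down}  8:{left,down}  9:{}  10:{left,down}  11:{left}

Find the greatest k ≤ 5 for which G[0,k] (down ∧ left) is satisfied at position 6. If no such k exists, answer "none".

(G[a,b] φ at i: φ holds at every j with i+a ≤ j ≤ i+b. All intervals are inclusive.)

(down ∧ left) must hold from j=6 onward; find where it first fails.
  j=6: holds
  j=7: holds
  j=8: holds
  j=9: fails
Holds on [6,8], so largest k = 2.

2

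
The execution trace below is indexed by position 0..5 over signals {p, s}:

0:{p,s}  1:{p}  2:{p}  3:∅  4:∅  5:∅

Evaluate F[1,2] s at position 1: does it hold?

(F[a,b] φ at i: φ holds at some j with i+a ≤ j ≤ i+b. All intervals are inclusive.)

False

Check s at each j in [2,3]:
  j=2: false
  j=3: false
No position in the window satisfies it → formula fails.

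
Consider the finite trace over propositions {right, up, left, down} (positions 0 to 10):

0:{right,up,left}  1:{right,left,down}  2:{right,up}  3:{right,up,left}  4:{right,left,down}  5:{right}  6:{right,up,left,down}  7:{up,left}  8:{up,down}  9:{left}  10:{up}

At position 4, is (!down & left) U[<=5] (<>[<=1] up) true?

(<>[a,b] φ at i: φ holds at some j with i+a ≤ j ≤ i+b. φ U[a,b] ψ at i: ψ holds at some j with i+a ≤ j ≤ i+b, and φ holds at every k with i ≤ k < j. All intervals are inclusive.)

Need some j in [4,9] with <>[<=1] up, and (!down & left) at every k in [4,j-1].
  j=4: <>[<=1] up — fails (none in [4,5]).
  j=5: <>[<=1] up holds, but (!down & left) fails at k=4 → not this j.
  j=6: <>[<=1] up holds, but (!down & left) fails at k=4 → not this j.
  j=7: <>[<=1] up holds, but (!down & left) fails at k=4 → not this j.
  j=8: <>[<=1] up holds, but (!down & left) fails at k=4 → not this j.
  j=9: <>[<=1] up holds, but (!down & left) fails at k=4 → not this j.
No j in the window works → until fails.

False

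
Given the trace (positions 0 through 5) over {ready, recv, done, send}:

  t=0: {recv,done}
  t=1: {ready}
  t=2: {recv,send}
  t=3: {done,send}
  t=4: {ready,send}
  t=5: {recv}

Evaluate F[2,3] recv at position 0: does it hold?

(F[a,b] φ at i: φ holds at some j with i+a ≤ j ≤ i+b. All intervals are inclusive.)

Check recv at each j in [2,3]:
  j=2: true
  j=3: false
Found at j=2 → formula holds.

True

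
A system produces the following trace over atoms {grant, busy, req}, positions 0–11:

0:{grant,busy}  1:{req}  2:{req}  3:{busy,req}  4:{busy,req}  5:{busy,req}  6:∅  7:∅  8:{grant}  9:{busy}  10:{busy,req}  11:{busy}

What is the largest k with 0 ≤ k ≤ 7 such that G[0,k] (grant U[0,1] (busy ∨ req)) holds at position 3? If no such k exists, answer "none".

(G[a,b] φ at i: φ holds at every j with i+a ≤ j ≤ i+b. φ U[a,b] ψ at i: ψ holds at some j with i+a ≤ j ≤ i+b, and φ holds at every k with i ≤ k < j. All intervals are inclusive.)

(grant U[0,1] (busy ∨ req)) must hold from j=3 onward; find where it first fails.
  j=3: holds
  j=4: holds
  j=5: holds
  j=6: fails
Holds on [3,5], so largest k = 2.

2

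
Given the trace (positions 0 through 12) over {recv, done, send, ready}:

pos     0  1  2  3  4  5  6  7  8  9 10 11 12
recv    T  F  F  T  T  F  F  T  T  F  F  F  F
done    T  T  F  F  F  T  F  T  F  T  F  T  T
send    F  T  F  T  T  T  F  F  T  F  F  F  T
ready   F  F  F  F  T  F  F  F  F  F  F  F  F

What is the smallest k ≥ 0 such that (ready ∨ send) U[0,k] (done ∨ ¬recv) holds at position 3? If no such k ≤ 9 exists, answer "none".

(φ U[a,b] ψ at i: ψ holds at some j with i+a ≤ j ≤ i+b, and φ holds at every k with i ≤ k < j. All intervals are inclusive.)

2

Need earliest j ≥ 3 with (done ∨ ¬recv), and (ready ∨ send) at every k in [3,j-1].
  j=3: rhs fails.
  j=4: rhs fails.
  j=5: rhs holds; lhs holds on [3,4]. k = 2.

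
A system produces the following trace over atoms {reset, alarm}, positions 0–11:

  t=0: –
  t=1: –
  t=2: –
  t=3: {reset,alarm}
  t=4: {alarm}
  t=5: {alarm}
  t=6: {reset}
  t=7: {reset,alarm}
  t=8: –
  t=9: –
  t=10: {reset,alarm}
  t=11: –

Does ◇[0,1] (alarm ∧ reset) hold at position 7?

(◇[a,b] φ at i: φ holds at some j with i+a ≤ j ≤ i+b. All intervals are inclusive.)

Check (alarm ∧ reset) at each j in [7,8]:
  j=7: true
  j=8: false
Found at j=7 → formula holds.

Yes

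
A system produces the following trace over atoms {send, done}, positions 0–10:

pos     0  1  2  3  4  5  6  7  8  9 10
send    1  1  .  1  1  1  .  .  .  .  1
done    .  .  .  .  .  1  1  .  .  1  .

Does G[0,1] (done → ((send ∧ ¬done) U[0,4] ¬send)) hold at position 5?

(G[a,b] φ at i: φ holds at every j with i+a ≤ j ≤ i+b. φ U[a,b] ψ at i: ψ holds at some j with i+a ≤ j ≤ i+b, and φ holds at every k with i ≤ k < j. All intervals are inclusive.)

No

Check (done → ((send ∧ ¬done) U[0,4] ¬send)) at every j in [5,6]:
  j=5: antecedent true; consequent fails → ✗
  j=6: antecedent true; consequent holds → ✓
Fails at j=5 → formula fails.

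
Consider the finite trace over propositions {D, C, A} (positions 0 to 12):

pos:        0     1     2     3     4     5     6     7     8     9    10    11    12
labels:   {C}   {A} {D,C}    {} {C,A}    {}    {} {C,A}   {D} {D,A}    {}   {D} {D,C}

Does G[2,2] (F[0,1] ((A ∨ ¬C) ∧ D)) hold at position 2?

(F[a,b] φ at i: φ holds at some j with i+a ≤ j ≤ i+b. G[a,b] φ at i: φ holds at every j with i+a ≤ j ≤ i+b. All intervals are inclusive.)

Check F[0,1] ((A ∨ ¬C) ∧ D) at every j in [4,4]:
  j=4: fails (none in [4,5])
Fails at j=4 → formula fails.

Does not hold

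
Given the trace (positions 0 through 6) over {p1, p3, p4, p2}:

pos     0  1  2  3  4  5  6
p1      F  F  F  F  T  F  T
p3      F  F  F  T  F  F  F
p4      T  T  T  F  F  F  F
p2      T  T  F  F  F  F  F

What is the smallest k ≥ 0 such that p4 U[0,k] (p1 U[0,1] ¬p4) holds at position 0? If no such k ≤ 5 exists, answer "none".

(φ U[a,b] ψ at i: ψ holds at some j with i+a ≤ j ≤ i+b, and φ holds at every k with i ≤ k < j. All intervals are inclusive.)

3

Need earliest j ≥ 0 with (p1 U[0,1] ¬p4), and p4 at every k in [0,j-1].
  j=0: rhs fails.
  j=1: rhs fails.
  j=2: rhs fails.
  j=3: rhs holds; lhs holds on [0,2]. k = 3.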